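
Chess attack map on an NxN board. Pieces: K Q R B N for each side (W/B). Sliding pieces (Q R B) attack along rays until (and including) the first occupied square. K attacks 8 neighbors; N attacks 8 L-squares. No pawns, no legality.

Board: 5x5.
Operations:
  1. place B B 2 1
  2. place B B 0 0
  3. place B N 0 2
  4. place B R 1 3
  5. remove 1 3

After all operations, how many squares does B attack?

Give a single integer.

Answer: 13

Derivation:
Op 1: place BB@(2,1)
Op 2: place BB@(0,0)
Op 3: place BN@(0,2)
Op 4: place BR@(1,3)
Op 5: remove (1,3)
Per-piece attacks for B:
  BB@(0,0): attacks (1,1) (2,2) (3,3) (4,4)
  BN@(0,2): attacks (1,4) (2,3) (1,0) (2,1)
  BB@(2,1): attacks (3,2) (4,3) (3,0) (1,2) (0,3) (1,0)
Union (13 distinct): (0,3) (1,0) (1,1) (1,2) (1,4) (2,1) (2,2) (2,3) (3,0) (3,2) (3,3) (4,3) (4,4)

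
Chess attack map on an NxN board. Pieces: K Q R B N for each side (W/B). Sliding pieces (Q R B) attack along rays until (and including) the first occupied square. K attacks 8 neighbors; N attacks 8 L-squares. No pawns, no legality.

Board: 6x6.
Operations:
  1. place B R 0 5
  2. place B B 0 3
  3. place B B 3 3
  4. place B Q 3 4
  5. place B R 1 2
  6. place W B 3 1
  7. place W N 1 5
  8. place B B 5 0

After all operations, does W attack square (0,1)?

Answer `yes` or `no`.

Op 1: place BR@(0,5)
Op 2: place BB@(0,3)
Op 3: place BB@(3,3)
Op 4: place BQ@(3,4)
Op 5: place BR@(1,2)
Op 6: place WB@(3,1)
Op 7: place WN@(1,5)
Op 8: place BB@(5,0)
Per-piece attacks for W:
  WN@(1,5): attacks (2,3) (3,4) (0,3)
  WB@(3,1): attacks (4,2) (5,3) (4,0) (2,2) (1,3) (0,4) (2,0)
W attacks (0,1): no

Answer: no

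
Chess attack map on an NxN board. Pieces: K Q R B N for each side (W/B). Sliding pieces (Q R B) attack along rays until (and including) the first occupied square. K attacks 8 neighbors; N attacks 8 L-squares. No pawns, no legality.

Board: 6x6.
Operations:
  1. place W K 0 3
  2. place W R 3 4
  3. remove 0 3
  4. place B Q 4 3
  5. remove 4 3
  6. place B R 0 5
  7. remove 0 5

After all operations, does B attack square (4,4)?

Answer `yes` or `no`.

Op 1: place WK@(0,3)
Op 2: place WR@(3,4)
Op 3: remove (0,3)
Op 4: place BQ@(4,3)
Op 5: remove (4,3)
Op 6: place BR@(0,5)
Op 7: remove (0,5)
Per-piece attacks for B:
B attacks (4,4): no

Answer: no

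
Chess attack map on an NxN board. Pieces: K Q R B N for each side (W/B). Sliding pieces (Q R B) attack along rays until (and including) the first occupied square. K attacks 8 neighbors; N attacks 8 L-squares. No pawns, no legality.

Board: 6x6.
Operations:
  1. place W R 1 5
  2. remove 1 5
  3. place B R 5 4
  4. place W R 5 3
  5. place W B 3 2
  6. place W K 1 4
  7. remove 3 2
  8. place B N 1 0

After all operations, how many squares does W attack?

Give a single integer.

Op 1: place WR@(1,5)
Op 2: remove (1,5)
Op 3: place BR@(5,4)
Op 4: place WR@(5,3)
Op 5: place WB@(3,2)
Op 6: place WK@(1,4)
Op 7: remove (3,2)
Op 8: place BN@(1,0)
Per-piece attacks for W:
  WK@(1,4): attacks (1,5) (1,3) (2,4) (0,4) (2,5) (2,3) (0,5) (0,3)
  WR@(5,3): attacks (5,4) (5,2) (5,1) (5,0) (4,3) (3,3) (2,3) (1,3) (0,3) [ray(0,1) blocked at (5,4)]
Union (14 distinct): (0,3) (0,4) (0,5) (1,3) (1,5) (2,3) (2,4) (2,5) (3,3) (4,3) (5,0) (5,1) (5,2) (5,4)

Answer: 14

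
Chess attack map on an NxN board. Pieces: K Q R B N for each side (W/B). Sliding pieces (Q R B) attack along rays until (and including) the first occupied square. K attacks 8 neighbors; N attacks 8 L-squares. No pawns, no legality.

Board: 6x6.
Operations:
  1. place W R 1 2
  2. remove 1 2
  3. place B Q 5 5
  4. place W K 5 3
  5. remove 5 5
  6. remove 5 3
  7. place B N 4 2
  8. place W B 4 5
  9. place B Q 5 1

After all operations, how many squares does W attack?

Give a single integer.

Answer: 5

Derivation:
Op 1: place WR@(1,2)
Op 2: remove (1,2)
Op 3: place BQ@(5,5)
Op 4: place WK@(5,3)
Op 5: remove (5,5)
Op 6: remove (5,3)
Op 7: place BN@(4,2)
Op 8: place WB@(4,5)
Op 9: place BQ@(5,1)
Per-piece attacks for W:
  WB@(4,5): attacks (5,4) (3,4) (2,3) (1,2) (0,1)
Union (5 distinct): (0,1) (1,2) (2,3) (3,4) (5,4)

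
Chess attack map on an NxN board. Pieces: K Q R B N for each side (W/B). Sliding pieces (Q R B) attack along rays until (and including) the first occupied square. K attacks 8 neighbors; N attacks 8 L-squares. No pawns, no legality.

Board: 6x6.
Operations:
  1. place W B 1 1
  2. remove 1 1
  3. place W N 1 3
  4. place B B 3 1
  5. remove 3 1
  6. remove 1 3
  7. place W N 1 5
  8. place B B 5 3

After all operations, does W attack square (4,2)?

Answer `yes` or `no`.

Op 1: place WB@(1,1)
Op 2: remove (1,1)
Op 3: place WN@(1,3)
Op 4: place BB@(3,1)
Op 5: remove (3,1)
Op 6: remove (1,3)
Op 7: place WN@(1,5)
Op 8: place BB@(5,3)
Per-piece attacks for W:
  WN@(1,5): attacks (2,3) (3,4) (0,3)
W attacks (4,2): no

Answer: no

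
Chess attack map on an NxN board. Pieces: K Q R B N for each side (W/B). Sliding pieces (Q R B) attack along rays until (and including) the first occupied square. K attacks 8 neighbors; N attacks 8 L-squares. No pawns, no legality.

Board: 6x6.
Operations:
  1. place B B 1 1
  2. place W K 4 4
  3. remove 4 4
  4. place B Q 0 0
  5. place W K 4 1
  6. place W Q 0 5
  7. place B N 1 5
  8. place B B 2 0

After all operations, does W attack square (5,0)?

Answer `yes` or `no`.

Op 1: place BB@(1,1)
Op 2: place WK@(4,4)
Op 3: remove (4,4)
Op 4: place BQ@(0,0)
Op 5: place WK@(4,1)
Op 6: place WQ@(0,5)
Op 7: place BN@(1,5)
Op 8: place BB@(2,0)
Per-piece attacks for W:
  WQ@(0,5): attacks (0,4) (0,3) (0,2) (0,1) (0,0) (1,5) (1,4) (2,3) (3,2) (4,1) [ray(0,-1) blocked at (0,0); ray(1,0) blocked at (1,5); ray(1,-1) blocked at (4,1)]
  WK@(4,1): attacks (4,2) (4,0) (5,1) (3,1) (5,2) (5,0) (3,2) (3,0)
W attacks (5,0): yes

Answer: yes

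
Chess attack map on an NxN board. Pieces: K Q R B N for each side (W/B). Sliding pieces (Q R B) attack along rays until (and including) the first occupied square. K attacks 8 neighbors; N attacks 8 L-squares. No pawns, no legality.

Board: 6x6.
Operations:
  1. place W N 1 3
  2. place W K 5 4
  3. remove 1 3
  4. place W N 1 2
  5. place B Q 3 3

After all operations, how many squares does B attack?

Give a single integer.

Op 1: place WN@(1,3)
Op 2: place WK@(5,4)
Op 3: remove (1,3)
Op 4: place WN@(1,2)
Op 5: place BQ@(3,3)
Per-piece attacks for B:
  BQ@(3,3): attacks (3,4) (3,5) (3,2) (3,1) (3,0) (4,3) (5,3) (2,3) (1,3) (0,3) (4,4) (5,5) (4,2) (5,1) (2,4) (1,5) (2,2) (1,1) (0,0)
Union (19 distinct): (0,0) (0,3) (1,1) (1,3) (1,5) (2,2) (2,3) (2,4) (3,0) (3,1) (3,2) (3,4) (3,5) (4,2) (4,3) (4,4) (5,1) (5,3) (5,5)

Answer: 19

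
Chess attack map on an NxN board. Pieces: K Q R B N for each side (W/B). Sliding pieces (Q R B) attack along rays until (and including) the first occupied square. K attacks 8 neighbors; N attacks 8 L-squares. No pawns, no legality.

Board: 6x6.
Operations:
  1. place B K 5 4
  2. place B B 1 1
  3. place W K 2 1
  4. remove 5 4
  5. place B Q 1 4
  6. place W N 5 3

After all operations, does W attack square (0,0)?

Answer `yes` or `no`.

Answer: no

Derivation:
Op 1: place BK@(5,4)
Op 2: place BB@(1,1)
Op 3: place WK@(2,1)
Op 4: remove (5,4)
Op 5: place BQ@(1,4)
Op 6: place WN@(5,3)
Per-piece attacks for W:
  WK@(2,1): attacks (2,2) (2,0) (3,1) (1,1) (3,2) (3,0) (1,2) (1,0)
  WN@(5,3): attacks (4,5) (3,4) (4,1) (3,2)
W attacks (0,0): no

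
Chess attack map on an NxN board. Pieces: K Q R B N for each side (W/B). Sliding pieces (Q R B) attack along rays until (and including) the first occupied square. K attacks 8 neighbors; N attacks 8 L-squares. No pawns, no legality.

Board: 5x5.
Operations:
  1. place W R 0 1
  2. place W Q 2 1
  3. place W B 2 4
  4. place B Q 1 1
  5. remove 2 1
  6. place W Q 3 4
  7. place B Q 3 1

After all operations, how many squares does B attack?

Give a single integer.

Op 1: place WR@(0,1)
Op 2: place WQ@(2,1)
Op 3: place WB@(2,4)
Op 4: place BQ@(1,1)
Op 5: remove (2,1)
Op 6: place WQ@(3,4)
Op 7: place BQ@(3,1)
Per-piece attacks for B:
  BQ@(1,1): attacks (1,2) (1,3) (1,4) (1,0) (2,1) (3,1) (0,1) (2,2) (3,3) (4,4) (2,0) (0,2) (0,0) [ray(1,0) blocked at (3,1); ray(-1,0) blocked at (0,1)]
  BQ@(3,1): attacks (3,2) (3,3) (3,4) (3,0) (4,1) (2,1) (1,1) (4,2) (4,0) (2,2) (1,3) (0,4) (2,0) [ray(0,1) blocked at (3,4); ray(-1,0) blocked at (1,1)]
Union (21 distinct): (0,0) (0,1) (0,2) (0,4) (1,0) (1,1) (1,2) (1,3) (1,4) (2,0) (2,1) (2,2) (3,0) (3,1) (3,2) (3,3) (3,4) (4,0) (4,1) (4,2) (4,4)

Answer: 21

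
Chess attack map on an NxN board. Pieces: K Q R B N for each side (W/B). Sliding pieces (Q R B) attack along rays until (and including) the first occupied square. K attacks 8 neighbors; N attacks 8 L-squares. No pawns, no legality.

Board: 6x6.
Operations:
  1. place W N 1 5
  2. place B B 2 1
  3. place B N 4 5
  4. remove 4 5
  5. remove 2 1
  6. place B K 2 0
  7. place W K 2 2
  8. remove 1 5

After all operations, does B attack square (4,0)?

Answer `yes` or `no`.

Answer: no

Derivation:
Op 1: place WN@(1,5)
Op 2: place BB@(2,1)
Op 3: place BN@(4,5)
Op 4: remove (4,5)
Op 5: remove (2,1)
Op 6: place BK@(2,0)
Op 7: place WK@(2,2)
Op 8: remove (1,5)
Per-piece attacks for B:
  BK@(2,0): attacks (2,1) (3,0) (1,0) (3,1) (1,1)
B attacks (4,0): no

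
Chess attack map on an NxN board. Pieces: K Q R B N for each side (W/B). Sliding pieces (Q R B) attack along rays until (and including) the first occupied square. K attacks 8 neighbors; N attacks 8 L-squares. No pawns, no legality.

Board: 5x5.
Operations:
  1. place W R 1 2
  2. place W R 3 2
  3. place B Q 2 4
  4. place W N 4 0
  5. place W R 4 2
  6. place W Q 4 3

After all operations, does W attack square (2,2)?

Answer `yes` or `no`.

Op 1: place WR@(1,2)
Op 2: place WR@(3,2)
Op 3: place BQ@(2,4)
Op 4: place WN@(4,0)
Op 5: place WR@(4,2)
Op 6: place WQ@(4,3)
Per-piece attacks for W:
  WR@(1,2): attacks (1,3) (1,4) (1,1) (1,0) (2,2) (3,2) (0,2) [ray(1,0) blocked at (3,2)]
  WR@(3,2): attacks (3,3) (3,4) (3,1) (3,0) (4,2) (2,2) (1,2) [ray(1,0) blocked at (4,2); ray(-1,0) blocked at (1,2)]
  WN@(4,0): attacks (3,2) (2,1)
  WR@(4,2): attacks (4,3) (4,1) (4,0) (3,2) [ray(0,1) blocked at (4,3); ray(0,-1) blocked at (4,0); ray(-1,0) blocked at (3,2)]
  WQ@(4,3): attacks (4,4) (4,2) (3,3) (2,3) (1,3) (0,3) (3,4) (3,2) [ray(0,-1) blocked at (4,2); ray(-1,-1) blocked at (3,2)]
W attacks (2,2): yes

Answer: yes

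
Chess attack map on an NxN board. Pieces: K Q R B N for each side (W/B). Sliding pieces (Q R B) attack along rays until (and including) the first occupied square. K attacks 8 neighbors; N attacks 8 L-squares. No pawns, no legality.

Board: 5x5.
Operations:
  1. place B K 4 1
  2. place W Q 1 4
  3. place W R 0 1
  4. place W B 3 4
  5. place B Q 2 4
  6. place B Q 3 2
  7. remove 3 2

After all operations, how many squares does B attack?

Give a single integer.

Answer: 14

Derivation:
Op 1: place BK@(4,1)
Op 2: place WQ@(1,4)
Op 3: place WR@(0,1)
Op 4: place WB@(3,4)
Op 5: place BQ@(2,4)
Op 6: place BQ@(3,2)
Op 7: remove (3,2)
Per-piece attacks for B:
  BQ@(2,4): attacks (2,3) (2,2) (2,1) (2,0) (3,4) (1,4) (3,3) (4,2) (1,3) (0,2) [ray(1,0) blocked at (3,4); ray(-1,0) blocked at (1,4)]
  BK@(4,1): attacks (4,2) (4,0) (3,1) (3,2) (3,0)
Union (14 distinct): (0,2) (1,3) (1,4) (2,0) (2,1) (2,2) (2,3) (3,0) (3,1) (3,2) (3,3) (3,4) (4,0) (4,2)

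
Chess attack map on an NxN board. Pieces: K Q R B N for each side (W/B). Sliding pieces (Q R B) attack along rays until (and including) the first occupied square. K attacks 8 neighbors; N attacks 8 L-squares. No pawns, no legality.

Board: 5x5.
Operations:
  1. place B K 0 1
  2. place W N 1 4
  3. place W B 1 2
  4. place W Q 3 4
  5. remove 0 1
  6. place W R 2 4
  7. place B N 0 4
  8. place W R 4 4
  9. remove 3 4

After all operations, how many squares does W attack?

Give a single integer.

Op 1: place BK@(0,1)
Op 2: place WN@(1,4)
Op 3: place WB@(1,2)
Op 4: place WQ@(3,4)
Op 5: remove (0,1)
Op 6: place WR@(2,4)
Op 7: place BN@(0,4)
Op 8: place WR@(4,4)
Op 9: remove (3,4)
Per-piece attacks for W:
  WB@(1,2): attacks (2,3) (3,4) (2,1) (3,0) (0,3) (0,1)
  WN@(1,4): attacks (2,2) (3,3) (0,2)
  WR@(2,4): attacks (2,3) (2,2) (2,1) (2,0) (3,4) (4,4) (1,4) [ray(1,0) blocked at (4,4); ray(-1,0) blocked at (1,4)]
  WR@(4,4): attacks (4,3) (4,2) (4,1) (4,0) (3,4) (2,4) [ray(-1,0) blocked at (2,4)]
Union (17 distinct): (0,1) (0,2) (0,3) (1,4) (2,0) (2,1) (2,2) (2,3) (2,4) (3,0) (3,3) (3,4) (4,0) (4,1) (4,2) (4,3) (4,4)

Answer: 17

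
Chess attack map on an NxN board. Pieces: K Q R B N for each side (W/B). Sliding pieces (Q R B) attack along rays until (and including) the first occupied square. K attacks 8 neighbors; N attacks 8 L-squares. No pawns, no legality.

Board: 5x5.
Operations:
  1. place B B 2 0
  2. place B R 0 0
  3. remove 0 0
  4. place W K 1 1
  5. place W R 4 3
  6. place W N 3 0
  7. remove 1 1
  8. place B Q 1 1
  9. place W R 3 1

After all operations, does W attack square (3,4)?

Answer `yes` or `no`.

Op 1: place BB@(2,0)
Op 2: place BR@(0,0)
Op 3: remove (0,0)
Op 4: place WK@(1,1)
Op 5: place WR@(4,3)
Op 6: place WN@(3,0)
Op 7: remove (1,1)
Op 8: place BQ@(1,1)
Op 9: place WR@(3,1)
Per-piece attacks for W:
  WN@(3,0): attacks (4,2) (2,2) (1,1)
  WR@(3,1): attacks (3,2) (3,3) (3,4) (3,0) (4,1) (2,1) (1,1) [ray(0,-1) blocked at (3,0); ray(-1,0) blocked at (1,1)]
  WR@(4,3): attacks (4,4) (4,2) (4,1) (4,0) (3,3) (2,3) (1,3) (0,3)
W attacks (3,4): yes

Answer: yes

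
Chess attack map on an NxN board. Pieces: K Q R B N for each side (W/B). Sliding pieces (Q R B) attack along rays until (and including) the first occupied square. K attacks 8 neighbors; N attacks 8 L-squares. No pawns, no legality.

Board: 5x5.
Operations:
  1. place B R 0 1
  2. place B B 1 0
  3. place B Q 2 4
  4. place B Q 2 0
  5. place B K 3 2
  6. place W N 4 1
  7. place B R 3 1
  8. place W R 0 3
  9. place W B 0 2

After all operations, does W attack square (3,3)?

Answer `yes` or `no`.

Answer: yes

Derivation:
Op 1: place BR@(0,1)
Op 2: place BB@(1,0)
Op 3: place BQ@(2,4)
Op 4: place BQ@(2,0)
Op 5: place BK@(3,2)
Op 6: place WN@(4,1)
Op 7: place BR@(3,1)
Op 8: place WR@(0,3)
Op 9: place WB@(0,2)
Per-piece attacks for W:
  WB@(0,2): attacks (1,3) (2,4) (1,1) (2,0) [ray(1,1) blocked at (2,4); ray(1,-1) blocked at (2,0)]
  WR@(0,3): attacks (0,4) (0,2) (1,3) (2,3) (3,3) (4,3) [ray(0,-1) blocked at (0,2)]
  WN@(4,1): attacks (3,3) (2,2) (2,0)
W attacks (3,3): yes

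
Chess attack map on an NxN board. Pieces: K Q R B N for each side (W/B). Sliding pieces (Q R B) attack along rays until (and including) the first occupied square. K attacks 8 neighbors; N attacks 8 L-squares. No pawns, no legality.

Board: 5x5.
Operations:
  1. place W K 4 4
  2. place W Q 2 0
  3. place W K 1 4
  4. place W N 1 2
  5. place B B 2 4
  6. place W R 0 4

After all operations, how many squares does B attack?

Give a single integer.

Answer: 4

Derivation:
Op 1: place WK@(4,4)
Op 2: place WQ@(2,0)
Op 3: place WK@(1,4)
Op 4: place WN@(1,2)
Op 5: place BB@(2,4)
Op 6: place WR@(0,4)
Per-piece attacks for B:
  BB@(2,4): attacks (3,3) (4,2) (1,3) (0,2)
Union (4 distinct): (0,2) (1,3) (3,3) (4,2)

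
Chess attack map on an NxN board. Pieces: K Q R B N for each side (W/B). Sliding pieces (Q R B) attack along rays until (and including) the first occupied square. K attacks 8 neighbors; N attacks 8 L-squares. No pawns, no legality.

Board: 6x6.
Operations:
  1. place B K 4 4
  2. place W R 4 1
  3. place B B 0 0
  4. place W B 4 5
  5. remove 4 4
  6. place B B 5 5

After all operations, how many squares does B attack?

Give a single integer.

Answer: 6

Derivation:
Op 1: place BK@(4,4)
Op 2: place WR@(4,1)
Op 3: place BB@(0,0)
Op 4: place WB@(4,5)
Op 5: remove (4,4)
Op 6: place BB@(5,5)
Per-piece attacks for B:
  BB@(0,0): attacks (1,1) (2,2) (3,3) (4,4) (5,5) [ray(1,1) blocked at (5,5)]
  BB@(5,5): attacks (4,4) (3,3) (2,2) (1,1) (0,0) [ray(-1,-1) blocked at (0,0)]
Union (6 distinct): (0,0) (1,1) (2,2) (3,3) (4,4) (5,5)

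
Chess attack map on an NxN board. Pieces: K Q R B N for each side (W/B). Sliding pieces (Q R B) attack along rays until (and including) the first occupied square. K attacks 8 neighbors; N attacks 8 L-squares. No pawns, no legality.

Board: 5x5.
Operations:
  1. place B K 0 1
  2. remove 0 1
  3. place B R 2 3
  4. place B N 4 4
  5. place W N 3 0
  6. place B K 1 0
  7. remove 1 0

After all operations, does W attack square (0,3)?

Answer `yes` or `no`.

Op 1: place BK@(0,1)
Op 2: remove (0,1)
Op 3: place BR@(2,3)
Op 4: place BN@(4,4)
Op 5: place WN@(3,0)
Op 6: place BK@(1,0)
Op 7: remove (1,0)
Per-piece attacks for W:
  WN@(3,0): attacks (4,2) (2,2) (1,1)
W attacks (0,3): no

Answer: no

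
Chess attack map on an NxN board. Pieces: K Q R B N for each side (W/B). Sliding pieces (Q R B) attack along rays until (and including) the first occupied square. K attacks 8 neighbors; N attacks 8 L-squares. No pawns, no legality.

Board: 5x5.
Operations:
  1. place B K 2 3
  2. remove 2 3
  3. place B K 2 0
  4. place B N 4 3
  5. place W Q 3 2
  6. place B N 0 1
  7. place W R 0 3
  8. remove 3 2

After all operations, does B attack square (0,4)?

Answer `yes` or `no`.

Op 1: place BK@(2,3)
Op 2: remove (2,3)
Op 3: place BK@(2,0)
Op 4: place BN@(4,3)
Op 5: place WQ@(3,2)
Op 6: place BN@(0,1)
Op 7: place WR@(0,3)
Op 8: remove (3,2)
Per-piece attacks for B:
  BN@(0,1): attacks (1,3) (2,2) (2,0)
  BK@(2,0): attacks (2,1) (3,0) (1,0) (3,1) (1,1)
  BN@(4,3): attacks (2,4) (3,1) (2,2)
B attacks (0,4): no

Answer: no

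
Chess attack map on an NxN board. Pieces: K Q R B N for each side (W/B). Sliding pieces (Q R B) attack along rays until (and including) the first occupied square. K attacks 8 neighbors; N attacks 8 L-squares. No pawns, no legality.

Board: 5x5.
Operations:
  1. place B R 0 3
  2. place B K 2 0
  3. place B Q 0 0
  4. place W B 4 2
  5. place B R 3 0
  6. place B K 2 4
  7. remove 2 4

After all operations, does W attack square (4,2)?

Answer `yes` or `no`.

Op 1: place BR@(0,3)
Op 2: place BK@(2,0)
Op 3: place BQ@(0,0)
Op 4: place WB@(4,2)
Op 5: place BR@(3,0)
Op 6: place BK@(2,4)
Op 7: remove (2,4)
Per-piece attacks for W:
  WB@(4,2): attacks (3,3) (2,4) (3,1) (2,0) [ray(-1,-1) blocked at (2,0)]
W attacks (4,2): no

Answer: no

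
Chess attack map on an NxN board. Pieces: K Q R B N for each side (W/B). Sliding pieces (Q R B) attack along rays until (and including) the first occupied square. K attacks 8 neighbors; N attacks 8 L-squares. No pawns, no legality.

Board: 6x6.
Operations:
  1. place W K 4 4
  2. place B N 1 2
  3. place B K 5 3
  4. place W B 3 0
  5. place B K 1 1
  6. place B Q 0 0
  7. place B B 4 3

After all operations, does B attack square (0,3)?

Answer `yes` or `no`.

Answer: yes

Derivation:
Op 1: place WK@(4,4)
Op 2: place BN@(1,2)
Op 3: place BK@(5,3)
Op 4: place WB@(3,0)
Op 5: place BK@(1,1)
Op 6: place BQ@(0,0)
Op 7: place BB@(4,3)
Per-piece attacks for B:
  BQ@(0,0): attacks (0,1) (0,2) (0,3) (0,4) (0,5) (1,0) (2,0) (3,0) (1,1) [ray(1,0) blocked at (3,0); ray(1,1) blocked at (1,1)]
  BK@(1,1): attacks (1,2) (1,0) (2,1) (0,1) (2,2) (2,0) (0,2) (0,0)
  BN@(1,2): attacks (2,4) (3,3) (0,4) (2,0) (3,1) (0,0)
  BB@(4,3): attacks (5,4) (5,2) (3,4) (2,5) (3,2) (2,1) (1,0)
  BK@(5,3): attacks (5,4) (5,2) (4,3) (4,4) (4,2)
B attacks (0,3): yes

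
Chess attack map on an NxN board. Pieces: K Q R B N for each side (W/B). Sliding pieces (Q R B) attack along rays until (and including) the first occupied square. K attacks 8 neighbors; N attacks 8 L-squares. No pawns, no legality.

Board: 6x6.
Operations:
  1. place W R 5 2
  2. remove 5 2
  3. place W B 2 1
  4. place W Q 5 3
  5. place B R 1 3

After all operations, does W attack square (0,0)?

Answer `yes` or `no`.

Answer: no

Derivation:
Op 1: place WR@(5,2)
Op 2: remove (5,2)
Op 3: place WB@(2,1)
Op 4: place WQ@(5,3)
Op 5: place BR@(1,3)
Per-piece attacks for W:
  WB@(2,1): attacks (3,2) (4,3) (5,4) (3,0) (1,2) (0,3) (1,0)
  WQ@(5,3): attacks (5,4) (5,5) (5,2) (5,1) (5,0) (4,3) (3,3) (2,3) (1,3) (4,4) (3,5) (4,2) (3,1) (2,0) [ray(-1,0) blocked at (1,3)]
W attacks (0,0): no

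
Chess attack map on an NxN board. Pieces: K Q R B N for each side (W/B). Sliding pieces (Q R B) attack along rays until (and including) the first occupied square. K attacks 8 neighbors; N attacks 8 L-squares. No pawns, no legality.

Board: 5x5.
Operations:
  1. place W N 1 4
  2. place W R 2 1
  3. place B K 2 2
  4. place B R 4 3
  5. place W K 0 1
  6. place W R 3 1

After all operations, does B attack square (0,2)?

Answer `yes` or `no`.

Answer: no

Derivation:
Op 1: place WN@(1,4)
Op 2: place WR@(2,1)
Op 3: place BK@(2,2)
Op 4: place BR@(4,3)
Op 5: place WK@(0,1)
Op 6: place WR@(3,1)
Per-piece attacks for B:
  BK@(2,2): attacks (2,3) (2,1) (3,2) (1,2) (3,3) (3,1) (1,3) (1,1)
  BR@(4,3): attacks (4,4) (4,2) (4,1) (4,0) (3,3) (2,3) (1,3) (0,3)
B attacks (0,2): no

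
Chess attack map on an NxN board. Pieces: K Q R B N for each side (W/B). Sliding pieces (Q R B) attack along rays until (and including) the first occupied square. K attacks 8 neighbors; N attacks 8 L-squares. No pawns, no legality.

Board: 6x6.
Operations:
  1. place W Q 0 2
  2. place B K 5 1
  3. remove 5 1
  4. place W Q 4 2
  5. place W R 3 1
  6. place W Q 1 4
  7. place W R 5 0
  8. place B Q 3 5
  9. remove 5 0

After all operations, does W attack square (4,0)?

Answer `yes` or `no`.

Op 1: place WQ@(0,2)
Op 2: place BK@(5,1)
Op 3: remove (5,1)
Op 4: place WQ@(4,2)
Op 5: place WR@(3,1)
Op 6: place WQ@(1,4)
Op 7: place WR@(5,0)
Op 8: place BQ@(3,5)
Op 9: remove (5,0)
Per-piece attacks for W:
  WQ@(0,2): attacks (0,3) (0,4) (0,5) (0,1) (0,0) (1,2) (2,2) (3,2) (4,2) (1,3) (2,4) (3,5) (1,1) (2,0) [ray(1,0) blocked at (4,2); ray(1,1) blocked at (3,5)]
  WQ@(1,4): attacks (1,5) (1,3) (1,2) (1,1) (1,0) (2,4) (3,4) (4,4) (5,4) (0,4) (2,5) (2,3) (3,2) (4,1) (5,0) (0,5) (0,3)
  WR@(3,1): attacks (3,2) (3,3) (3,4) (3,5) (3,0) (4,1) (5,1) (2,1) (1,1) (0,1) [ray(0,1) blocked at (3,5)]
  WQ@(4,2): attacks (4,3) (4,4) (4,5) (4,1) (4,0) (5,2) (3,2) (2,2) (1,2) (0,2) (5,3) (5,1) (3,3) (2,4) (1,5) (3,1) [ray(-1,0) blocked at (0,2); ray(-1,-1) blocked at (3,1)]
W attacks (4,0): yes

Answer: yes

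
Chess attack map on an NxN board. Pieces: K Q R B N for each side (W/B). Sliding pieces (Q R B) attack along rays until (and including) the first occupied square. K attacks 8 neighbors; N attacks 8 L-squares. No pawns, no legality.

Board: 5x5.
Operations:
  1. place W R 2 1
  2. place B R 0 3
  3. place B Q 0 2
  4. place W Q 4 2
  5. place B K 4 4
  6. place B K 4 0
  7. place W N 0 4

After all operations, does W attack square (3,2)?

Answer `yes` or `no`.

Op 1: place WR@(2,1)
Op 2: place BR@(0,3)
Op 3: place BQ@(0,2)
Op 4: place WQ@(4,2)
Op 5: place BK@(4,4)
Op 6: place BK@(4,0)
Op 7: place WN@(0,4)
Per-piece attacks for W:
  WN@(0,4): attacks (1,2) (2,3)
  WR@(2,1): attacks (2,2) (2,3) (2,4) (2,0) (3,1) (4,1) (1,1) (0,1)
  WQ@(4,2): attacks (4,3) (4,4) (4,1) (4,0) (3,2) (2,2) (1,2) (0,2) (3,3) (2,4) (3,1) (2,0) [ray(0,1) blocked at (4,4); ray(0,-1) blocked at (4,0); ray(-1,0) blocked at (0,2)]
W attacks (3,2): yes

Answer: yes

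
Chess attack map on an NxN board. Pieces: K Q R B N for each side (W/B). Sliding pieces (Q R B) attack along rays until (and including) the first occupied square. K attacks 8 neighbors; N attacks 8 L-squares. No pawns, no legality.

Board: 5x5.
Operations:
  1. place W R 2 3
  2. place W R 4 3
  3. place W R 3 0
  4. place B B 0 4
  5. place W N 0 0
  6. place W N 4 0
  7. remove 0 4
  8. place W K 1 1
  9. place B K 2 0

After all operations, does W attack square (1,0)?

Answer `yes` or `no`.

Answer: yes

Derivation:
Op 1: place WR@(2,3)
Op 2: place WR@(4,3)
Op 3: place WR@(3,0)
Op 4: place BB@(0,4)
Op 5: place WN@(0,0)
Op 6: place WN@(4,0)
Op 7: remove (0,4)
Op 8: place WK@(1,1)
Op 9: place BK@(2,0)
Per-piece attacks for W:
  WN@(0,0): attacks (1,2) (2,1)
  WK@(1,1): attacks (1,2) (1,0) (2,1) (0,1) (2,2) (2,0) (0,2) (0,0)
  WR@(2,3): attacks (2,4) (2,2) (2,1) (2,0) (3,3) (4,3) (1,3) (0,3) [ray(0,-1) blocked at (2,0); ray(1,0) blocked at (4,3)]
  WR@(3,0): attacks (3,1) (3,2) (3,3) (3,4) (4,0) (2,0) [ray(1,0) blocked at (4,0); ray(-1,0) blocked at (2,0)]
  WN@(4,0): attacks (3,2) (2,1)
  WR@(4,3): attacks (4,4) (4,2) (4,1) (4,0) (3,3) (2,3) [ray(0,-1) blocked at (4,0); ray(-1,0) blocked at (2,3)]
W attacks (1,0): yes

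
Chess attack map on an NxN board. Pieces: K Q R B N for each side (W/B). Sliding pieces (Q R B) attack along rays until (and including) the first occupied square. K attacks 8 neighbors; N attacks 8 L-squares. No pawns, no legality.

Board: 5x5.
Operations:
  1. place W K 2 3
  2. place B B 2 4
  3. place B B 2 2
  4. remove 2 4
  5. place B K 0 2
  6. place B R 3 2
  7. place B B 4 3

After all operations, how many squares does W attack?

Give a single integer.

Answer: 8

Derivation:
Op 1: place WK@(2,3)
Op 2: place BB@(2,4)
Op 3: place BB@(2,2)
Op 4: remove (2,4)
Op 5: place BK@(0,2)
Op 6: place BR@(3,2)
Op 7: place BB@(4,3)
Per-piece attacks for W:
  WK@(2,3): attacks (2,4) (2,2) (3,3) (1,3) (3,4) (3,2) (1,4) (1,2)
Union (8 distinct): (1,2) (1,3) (1,4) (2,2) (2,4) (3,2) (3,3) (3,4)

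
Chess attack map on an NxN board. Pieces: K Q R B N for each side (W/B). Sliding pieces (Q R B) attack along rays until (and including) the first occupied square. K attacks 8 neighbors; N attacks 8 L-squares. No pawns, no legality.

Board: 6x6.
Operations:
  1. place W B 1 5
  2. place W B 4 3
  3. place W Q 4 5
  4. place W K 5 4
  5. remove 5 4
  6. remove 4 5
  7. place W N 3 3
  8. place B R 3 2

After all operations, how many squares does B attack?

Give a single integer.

Op 1: place WB@(1,5)
Op 2: place WB@(4,3)
Op 3: place WQ@(4,5)
Op 4: place WK@(5,4)
Op 5: remove (5,4)
Op 6: remove (4,5)
Op 7: place WN@(3,3)
Op 8: place BR@(3,2)
Per-piece attacks for B:
  BR@(3,2): attacks (3,3) (3,1) (3,0) (4,2) (5,2) (2,2) (1,2) (0,2) [ray(0,1) blocked at (3,3)]
Union (8 distinct): (0,2) (1,2) (2,2) (3,0) (3,1) (3,3) (4,2) (5,2)

Answer: 8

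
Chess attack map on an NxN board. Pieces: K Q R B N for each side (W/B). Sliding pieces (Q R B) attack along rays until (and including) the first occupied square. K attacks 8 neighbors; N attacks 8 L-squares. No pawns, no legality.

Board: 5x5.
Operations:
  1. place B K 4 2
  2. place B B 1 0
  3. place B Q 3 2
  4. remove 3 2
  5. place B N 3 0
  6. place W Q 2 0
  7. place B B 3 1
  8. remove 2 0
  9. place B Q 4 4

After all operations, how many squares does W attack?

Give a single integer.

Answer: 0

Derivation:
Op 1: place BK@(4,2)
Op 2: place BB@(1,0)
Op 3: place BQ@(3,2)
Op 4: remove (3,2)
Op 5: place BN@(3,0)
Op 6: place WQ@(2,0)
Op 7: place BB@(3,1)
Op 8: remove (2,0)
Op 9: place BQ@(4,4)
Per-piece attacks for W:
Union (0 distinct): (none)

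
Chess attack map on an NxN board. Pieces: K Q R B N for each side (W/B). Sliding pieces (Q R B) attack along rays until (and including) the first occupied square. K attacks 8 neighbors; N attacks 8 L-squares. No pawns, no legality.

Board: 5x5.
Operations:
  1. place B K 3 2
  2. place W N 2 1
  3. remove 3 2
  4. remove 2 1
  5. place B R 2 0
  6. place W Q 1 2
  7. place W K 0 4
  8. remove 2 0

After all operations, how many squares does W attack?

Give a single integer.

Answer: 14

Derivation:
Op 1: place BK@(3,2)
Op 2: place WN@(2,1)
Op 3: remove (3,2)
Op 4: remove (2,1)
Op 5: place BR@(2,0)
Op 6: place WQ@(1,2)
Op 7: place WK@(0,4)
Op 8: remove (2,0)
Per-piece attacks for W:
  WK@(0,4): attacks (0,3) (1,4) (1,3)
  WQ@(1,2): attacks (1,3) (1,4) (1,1) (1,0) (2,2) (3,2) (4,2) (0,2) (2,3) (3,4) (2,1) (3,0) (0,3) (0,1)
Union (14 distinct): (0,1) (0,2) (0,3) (1,0) (1,1) (1,3) (1,4) (2,1) (2,2) (2,3) (3,0) (3,2) (3,4) (4,2)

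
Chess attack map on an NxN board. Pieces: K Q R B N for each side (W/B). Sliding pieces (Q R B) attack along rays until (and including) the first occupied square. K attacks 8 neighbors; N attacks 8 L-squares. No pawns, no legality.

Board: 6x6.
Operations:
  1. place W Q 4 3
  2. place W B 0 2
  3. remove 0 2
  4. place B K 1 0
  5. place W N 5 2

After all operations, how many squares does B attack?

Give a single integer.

Op 1: place WQ@(4,3)
Op 2: place WB@(0,2)
Op 3: remove (0,2)
Op 4: place BK@(1,0)
Op 5: place WN@(5,2)
Per-piece attacks for B:
  BK@(1,0): attacks (1,1) (2,0) (0,0) (2,1) (0,1)
Union (5 distinct): (0,0) (0,1) (1,1) (2,0) (2,1)

Answer: 5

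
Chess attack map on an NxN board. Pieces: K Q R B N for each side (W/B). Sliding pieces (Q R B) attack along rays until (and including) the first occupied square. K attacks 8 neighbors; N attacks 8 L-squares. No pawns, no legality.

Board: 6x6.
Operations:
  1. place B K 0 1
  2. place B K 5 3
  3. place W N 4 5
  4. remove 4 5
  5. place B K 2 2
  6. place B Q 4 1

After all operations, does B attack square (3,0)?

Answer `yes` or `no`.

Answer: yes

Derivation:
Op 1: place BK@(0,1)
Op 2: place BK@(5,3)
Op 3: place WN@(4,5)
Op 4: remove (4,5)
Op 5: place BK@(2,2)
Op 6: place BQ@(4,1)
Per-piece attacks for B:
  BK@(0,1): attacks (0,2) (0,0) (1,1) (1,2) (1,0)
  BK@(2,2): attacks (2,3) (2,1) (3,2) (1,2) (3,3) (3,1) (1,3) (1,1)
  BQ@(4,1): attacks (4,2) (4,3) (4,4) (4,5) (4,0) (5,1) (3,1) (2,1) (1,1) (0,1) (5,2) (5,0) (3,2) (2,3) (1,4) (0,5) (3,0) [ray(-1,0) blocked at (0,1)]
  BK@(5,3): attacks (5,4) (5,2) (4,3) (4,4) (4,2)
B attacks (3,0): yes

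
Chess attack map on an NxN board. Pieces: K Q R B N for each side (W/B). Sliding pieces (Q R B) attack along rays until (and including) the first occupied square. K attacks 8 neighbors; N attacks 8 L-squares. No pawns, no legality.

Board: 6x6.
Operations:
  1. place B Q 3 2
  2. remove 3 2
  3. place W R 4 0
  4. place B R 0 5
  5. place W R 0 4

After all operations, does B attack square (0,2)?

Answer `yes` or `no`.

Op 1: place BQ@(3,2)
Op 2: remove (3,2)
Op 3: place WR@(4,0)
Op 4: place BR@(0,5)
Op 5: place WR@(0,4)
Per-piece attacks for B:
  BR@(0,5): attacks (0,4) (1,5) (2,5) (3,5) (4,5) (5,5) [ray(0,-1) blocked at (0,4)]
B attacks (0,2): no

Answer: no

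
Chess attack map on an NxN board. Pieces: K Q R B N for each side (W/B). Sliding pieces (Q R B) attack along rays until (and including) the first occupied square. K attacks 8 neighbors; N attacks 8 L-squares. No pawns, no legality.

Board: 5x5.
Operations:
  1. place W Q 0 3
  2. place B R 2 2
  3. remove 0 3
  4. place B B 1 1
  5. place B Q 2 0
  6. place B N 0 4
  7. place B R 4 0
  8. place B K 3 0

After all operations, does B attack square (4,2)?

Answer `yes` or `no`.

Answer: yes

Derivation:
Op 1: place WQ@(0,3)
Op 2: place BR@(2,2)
Op 3: remove (0,3)
Op 4: place BB@(1,1)
Op 5: place BQ@(2,0)
Op 6: place BN@(0,4)
Op 7: place BR@(4,0)
Op 8: place BK@(3,0)
Per-piece attacks for B:
  BN@(0,4): attacks (1,2) (2,3)
  BB@(1,1): attacks (2,2) (2,0) (0,2) (0,0) [ray(1,1) blocked at (2,2); ray(1,-1) blocked at (2,0)]
  BQ@(2,0): attacks (2,1) (2,2) (3,0) (1,0) (0,0) (3,1) (4,2) (1,1) [ray(0,1) blocked at (2,2); ray(1,0) blocked at (3,0); ray(-1,1) blocked at (1,1)]
  BR@(2,2): attacks (2,3) (2,4) (2,1) (2,0) (3,2) (4,2) (1,2) (0,2) [ray(0,-1) blocked at (2,0)]
  BK@(3,0): attacks (3,1) (4,0) (2,0) (4,1) (2,1)
  BR@(4,0): attacks (4,1) (4,2) (4,3) (4,4) (3,0) [ray(-1,0) blocked at (3,0)]
B attacks (4,2): yes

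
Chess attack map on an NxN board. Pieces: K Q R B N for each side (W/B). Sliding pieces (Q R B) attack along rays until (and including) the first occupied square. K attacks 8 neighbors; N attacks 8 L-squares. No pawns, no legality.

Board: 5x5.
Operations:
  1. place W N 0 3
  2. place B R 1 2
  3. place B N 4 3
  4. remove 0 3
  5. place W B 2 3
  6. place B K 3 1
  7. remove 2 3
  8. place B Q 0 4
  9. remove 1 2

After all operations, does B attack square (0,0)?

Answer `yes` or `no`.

Answer: yes

Derivation:
Op 1: place WN@(0,3)
Op 2: place BR@(1,2)
Op 3: place BN@(4,3)
Op 4: remove (0,3)
Op 5: place WB@(2,3)
Op 6: place BK@(3,1)
Op 7: remove (2,3)
Op 8: place BQ@(0,4)
Op 9: remove (1,2)
Per-piece attacks for B:
  BQ@(0,4): attacks (0,3) (0,2) (0,1) (0,0) (1,4) (2,4) (3,4) (4,4) (1,3) (2,2) (3,1) [ray(1,-1) blocked at (3,1)]
  BK@(3,1): attacks (3,2) (3,0) (4,1) (2,1) (4,2) (4,0) (2,2) (2,0)
  BN@(4,3): attacks (2,4) (3,1) (2,2)
B attacks (0,0): yes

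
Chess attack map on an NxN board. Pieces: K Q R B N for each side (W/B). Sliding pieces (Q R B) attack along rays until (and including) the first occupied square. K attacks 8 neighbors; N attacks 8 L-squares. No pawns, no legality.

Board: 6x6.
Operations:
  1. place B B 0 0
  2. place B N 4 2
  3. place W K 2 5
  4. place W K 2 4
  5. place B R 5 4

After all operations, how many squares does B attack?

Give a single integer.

Answer: 15

Derivation:
Op 1: place BB@(0,0)
Op 2: place BN@(4,2)
Op 3: place WK@(2,5)
Op 4: place WK@(2,4)
Op 5: place BR@(5,4)
Per-piece attacks for B:
  BB@(0,0): attacks (1,1) (2,2) (3,3) (4,4) (5,5)
  BN@(4,2): attacks (5,4) (3,4) (2,3) (5,0) (3,0) (2,1)
  BR@(5,4): attacks (5,5) (5,3) (5,2) (5,1) (5,0) (4,4) (3,4) (2,4) [ray(-1,0) blocked at (2,4)]
Union (15 distinct): (1,1) (2,1) (2,2) (2,3) (2,4) (3,0) (3,3) (3,4) (4,4) (5,0) (5,1) (5,2) (5,3) (5,4) (5,5)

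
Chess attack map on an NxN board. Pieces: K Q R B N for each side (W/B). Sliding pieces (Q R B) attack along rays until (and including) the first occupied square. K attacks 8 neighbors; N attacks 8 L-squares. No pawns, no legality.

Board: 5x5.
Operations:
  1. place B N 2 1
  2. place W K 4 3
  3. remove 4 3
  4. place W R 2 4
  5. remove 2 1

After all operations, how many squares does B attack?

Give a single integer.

Answer: 0

Derivation:
Op 1: place BN@(2,1)
Op 2: place WK@(4,3)
Op 3: remove (4,3)
Op 4: place WR@(2,4)
Op 5: remove (2,1)
Per-piece attacks for B:
Union (0 distinct): (none)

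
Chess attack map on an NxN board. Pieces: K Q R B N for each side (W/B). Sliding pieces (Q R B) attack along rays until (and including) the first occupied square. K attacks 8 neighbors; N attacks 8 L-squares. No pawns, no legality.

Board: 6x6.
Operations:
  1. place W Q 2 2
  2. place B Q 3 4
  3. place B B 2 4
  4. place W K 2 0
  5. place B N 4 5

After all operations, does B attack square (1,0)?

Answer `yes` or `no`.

Answer: no

Derivation:
Op 1: place WQ@(2,2)
Op 2: place BQ@(3,4)
Op 3: place BB@(2,4)
Op 4: place WK@(2,0)
Op 5: place BN@(4,5)
Per-piece attacks for B:
  BB@(2,4): attacks (3,5) (3,3) (4,2) (5,1) (1,5) (1,3) (0,2)
  BQ@(3,4): attacks (3,5) (3,3) (3,2) (3,1) (3,0) (4,4) (5,4) (2,4) (4,5) (4,3) (5,2) (2,5) (2,3) (1,2) (0,1) [ray(-1,0) blocked at (2,4); ray(1,1) blocked at (4,5)]
  BN@(4,5): attacks (5,3) (3,3) (2,4)
B attacks (1,0): no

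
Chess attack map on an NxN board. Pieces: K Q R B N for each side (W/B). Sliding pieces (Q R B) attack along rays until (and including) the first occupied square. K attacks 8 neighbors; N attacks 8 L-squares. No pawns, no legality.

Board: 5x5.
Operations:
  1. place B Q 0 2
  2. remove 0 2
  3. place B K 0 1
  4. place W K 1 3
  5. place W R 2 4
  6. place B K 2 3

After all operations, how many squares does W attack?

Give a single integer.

Answer: 10

Derivation:
Op 1: place BQ@(0,2)
Op 2: remove (0,2)
Op 3: place BK@(0,1)
Op 4: place WK@(1,3)
Op 5: place WR@(2,4)
Op 6: place BK@(2,3)
Per-piece attacks for W:
  WK@(1,3): attacks (1,4) (1,2) (2,3) (0,3) (2,4) (2,2) (0,4) (0,2)
  WR@(2,4): attacks (2,3) (3,4) (4,4) (1,4) (0,4) [ray(0,-1) blocked at (2,3)]
Union (10 distinct): (0,2) (0,3) (0,4) (1,2) (1,4) (2,2) (2,3) (2,4) (3,4) (4,4)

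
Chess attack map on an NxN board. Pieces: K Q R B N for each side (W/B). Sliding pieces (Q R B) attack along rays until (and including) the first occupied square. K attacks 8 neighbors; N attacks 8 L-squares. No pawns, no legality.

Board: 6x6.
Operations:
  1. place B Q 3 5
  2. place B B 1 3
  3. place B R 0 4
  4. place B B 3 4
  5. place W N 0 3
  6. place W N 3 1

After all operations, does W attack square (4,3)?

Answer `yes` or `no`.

Answer: yes

Derivation:
Op 1: place BQ@(3,5)
Op 2: place BB@(1,3)
Op 3: place BR@(0,4)
Op 4: place BB@(3,4)
Op 5: place WN@(0,3)
Op 6: place WN@(3,1)
Per-piece attacks for W:
  WN@(0,3): attacks (1,5) (2,4) (1,1) (2,2)
  WN@(3,1): attacks (4,3) (5,2) (2,3) (1,2) (5,0) (1,0)
W attacks (4,3): yes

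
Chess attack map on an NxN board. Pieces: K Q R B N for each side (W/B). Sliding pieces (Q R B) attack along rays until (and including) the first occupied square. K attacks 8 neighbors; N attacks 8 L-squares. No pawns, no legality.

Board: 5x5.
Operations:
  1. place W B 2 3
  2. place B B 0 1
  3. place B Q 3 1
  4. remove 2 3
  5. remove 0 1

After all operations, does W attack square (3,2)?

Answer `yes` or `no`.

Answer: no

Derivation:
Op 1: place WB@(2,3)
Op 2: place BB@(0,1)
Op 3: place BQ@(3,1)
Op 4: remove (2,3)
Op 5: remove (0,1)
Per-piece attacks for W:
W attacks (3,2): no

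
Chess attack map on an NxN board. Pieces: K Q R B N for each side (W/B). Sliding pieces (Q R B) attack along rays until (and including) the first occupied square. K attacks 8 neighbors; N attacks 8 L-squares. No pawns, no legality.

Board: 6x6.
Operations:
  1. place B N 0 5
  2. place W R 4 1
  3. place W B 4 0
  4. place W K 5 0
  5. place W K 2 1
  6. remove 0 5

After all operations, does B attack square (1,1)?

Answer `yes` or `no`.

Answer: no

Derivation:
Op 1: place BN@(0,5)
Op 2: place WR@(4,1)
Op 3: place WB@(4,0)
Op 4: place WK@(5,0)
Op 5: place WK@(2,1)
Op 6: remove (0,5)
Per-piece attacks for B:
B attacks (1,1): no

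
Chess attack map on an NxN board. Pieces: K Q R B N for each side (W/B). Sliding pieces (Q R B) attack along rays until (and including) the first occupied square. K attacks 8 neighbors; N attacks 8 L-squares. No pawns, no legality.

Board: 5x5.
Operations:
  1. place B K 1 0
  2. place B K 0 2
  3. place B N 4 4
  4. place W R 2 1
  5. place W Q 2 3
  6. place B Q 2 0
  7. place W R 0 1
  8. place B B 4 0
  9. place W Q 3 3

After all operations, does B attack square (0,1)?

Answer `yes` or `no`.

Answer: yes

Derivation:
Op 1: place BK@(1,0)
Op 2: place BK@(0,2)
Op 3: place BN@(4,4)
Op 4: place WR@(2,1)
Op 5: place WQ@(2,3)
Op 6: place BQ@(2,0)
Op 7: place WR@(0,1)
Op 8: place BB@(4,0)
Op 9: place WQ@(3,3)
Per-piece attacks for B:
  BK@(0,2): attacks (0,3) (0,1) (1,2) (1,3) (1,1)
  BK@(1,0): attacks (1,1) (2,0) (0,0) (2,1) (0,1)
  BQ@(2,0): attacks (2,1) (3,0) (4,0) (1,0) (3,1) (4,2) (1,1) (0,2) [ray(0,1) blocked at (2,1); ray(1,0) blocked at (4,0); ray(-1,0) blocked at (1,0); ray(-1,1) blocked at (0,2)]
  BB@(4,0): attacks (3,1) (2,2) (1,3) (0,4)
  BN@(4,4): attacks (3,2) (2,3)
B attacks (0,1): yes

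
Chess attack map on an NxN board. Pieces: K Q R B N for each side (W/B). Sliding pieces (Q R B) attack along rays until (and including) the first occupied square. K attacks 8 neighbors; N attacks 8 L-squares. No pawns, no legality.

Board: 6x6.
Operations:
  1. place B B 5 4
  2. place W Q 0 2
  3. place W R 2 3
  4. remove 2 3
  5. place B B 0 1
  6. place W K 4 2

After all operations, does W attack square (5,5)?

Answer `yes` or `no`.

Answer: no

Derivation:
Op 1: place BB@(5,4)
Op 2: place WQ@(0,2)
Op 3: place WR@(2,3)
Op 4: remove (2,3)
Op 5: place BB@(0,1)
Op 6: place WK@(4,2)
Per-piece attacks for W:
  WQ@(0,2): attacks (0,3) (0,4) (0,5) (0,1) (1,2) (2,2) (3,2) (4,2) (1,3) (2,4) (3,5) (1,1) (2,0) [ray(0,-1) blocked at (0,1); ray(1,0) blocked at (4,2)]
  WK@(4,2): attacks (4,3) (4,1) (5,2) (3,2) (5,3) (5,1) (3,3) (3,1)
W attacks (5,5): no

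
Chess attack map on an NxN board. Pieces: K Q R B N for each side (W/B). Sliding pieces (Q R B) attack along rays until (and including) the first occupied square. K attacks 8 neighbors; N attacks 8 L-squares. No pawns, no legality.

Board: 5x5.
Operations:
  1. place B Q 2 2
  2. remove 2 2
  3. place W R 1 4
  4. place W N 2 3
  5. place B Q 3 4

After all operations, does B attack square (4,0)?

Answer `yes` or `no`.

Answer: no

Derivation:
Op 1: place BQ@(2,2)
Op 2: remove (2,2)
Op 3: place WR@(1,4)
Op 4: place WN@(2,3)
Op 5: place BQ@(3,4)
Per-piece attacks for B:
  BQ@(3,4): attacks (3,3) (3,2) (3,1) (3,0) (4,4) (2,4) (1,4) (4,3) (2,3) [ray(-1,0) blocked at (1,4); ray(-1,-1) blocked at (2,3)]
B attacks (4,0): no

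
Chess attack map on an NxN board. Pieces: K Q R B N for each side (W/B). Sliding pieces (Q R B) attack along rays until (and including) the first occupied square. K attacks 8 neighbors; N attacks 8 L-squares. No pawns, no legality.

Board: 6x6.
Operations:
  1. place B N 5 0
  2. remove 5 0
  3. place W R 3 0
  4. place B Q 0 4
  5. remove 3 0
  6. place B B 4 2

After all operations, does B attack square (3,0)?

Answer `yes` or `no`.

Op 1: place BN@(5,0)
Op 2: remove (5,0)
Op 3: place WR@(3,0)
Op 4: place BQ@(0,4)
Op 5: remove (3,0)
Op 6: place BB@(4,2)
Per-piece attacks for B:
  BQ@(0,4): attacks (0,5) (0,3) (0,2) (0,1) (0,0) (1,4) (2,4) (3,4) (4,4) (5,4) (1,5) (1,3) (2,2) (3,1) (4,0)
  BB@(4,2): attacks (5,3) (5,1) (3,3) (2,4) (1,5) (3,1) (2,0)
B attacks (3,0): no

Answer: no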